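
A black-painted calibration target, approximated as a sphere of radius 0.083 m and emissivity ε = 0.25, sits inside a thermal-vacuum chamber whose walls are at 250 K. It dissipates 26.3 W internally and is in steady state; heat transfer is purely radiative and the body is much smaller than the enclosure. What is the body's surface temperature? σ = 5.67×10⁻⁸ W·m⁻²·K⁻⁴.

For a small grey body in a large enclosure, net radiated power = εσA(T⁴ − T_w⁴).
Steady state: P = εσA(T⁴ − T_w⁴) with A = 4πr² = 0.08657 m².
T⁴ = P/(εσA) + T_w⁴ = 26.3/(0.25·5.67×10⁻⁸·0.08657) + (250)⁴
    = 2.143×10¹⁰ + 3.906×10⁹ = 2.534×10¹⁰ K⁴.

T ≈ 399 K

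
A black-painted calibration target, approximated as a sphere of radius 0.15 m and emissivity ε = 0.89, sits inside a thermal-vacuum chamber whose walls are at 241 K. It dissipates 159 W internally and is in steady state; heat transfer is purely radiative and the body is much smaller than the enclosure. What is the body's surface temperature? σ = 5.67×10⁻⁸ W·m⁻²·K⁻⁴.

T ≈ 347 K

For a small grey body in a large enclosure, net radiated power = εσA(T⁴ − T_w⁴).
Steady state: P = εσA(T⁴ − T_w⁴) with A = 4πr² = 0.2827 m².
T⁴ = P/(εσA) + T_w⁴ = 159/(0.89·5.67×10⁻⁸·0.2827) + (241)⁴
    = 1.114×10¹⁰ + 3.373×10⁹ = 1.452×10¹⁰ K⁴.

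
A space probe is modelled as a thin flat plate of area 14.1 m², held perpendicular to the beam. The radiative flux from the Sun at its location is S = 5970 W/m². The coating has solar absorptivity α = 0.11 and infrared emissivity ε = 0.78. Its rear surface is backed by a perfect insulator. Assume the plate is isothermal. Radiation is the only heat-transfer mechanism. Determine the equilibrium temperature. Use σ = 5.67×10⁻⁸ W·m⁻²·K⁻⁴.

T ≈ 349 K

At equilibrium, absorbed power = emitted power.
Absorbing cross-section = A = 14.10 m²; emitting surface = A = 14.10 m² (ratio 1).
αS·A_cross = εσ·A_surf·T⁴  ⇒  T⁴ = αS/(ε·1σ).
T⁴ = 0.110·5970/(0.78·1·5.67×10⁻⁸) = 1.485×10¹⁰ K⁴.
T = (1.485×10¹⁰)^(1/4).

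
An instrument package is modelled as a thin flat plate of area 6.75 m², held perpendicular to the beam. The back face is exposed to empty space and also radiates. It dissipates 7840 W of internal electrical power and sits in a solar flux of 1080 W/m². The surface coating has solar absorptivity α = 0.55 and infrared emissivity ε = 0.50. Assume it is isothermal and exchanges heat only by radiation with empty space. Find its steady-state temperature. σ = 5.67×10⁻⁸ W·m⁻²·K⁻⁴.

At steady state, absorbed solar power + internal power = radiated power.
Absorbed: α·S·A_cross = 0.55·1080·6.750 = 4010 W (cross-section A).
Total input = 4010 + 7840 = 11850 W.
Radiated: εσ·A_surf·T⁴ with A_surf = 2A = 13.50 m².
T⁴ = 11850/(0.50·5.67×10⁻⁸·13.50) = 3.096×10¹⁰ K⁴.

T ≈ 419 K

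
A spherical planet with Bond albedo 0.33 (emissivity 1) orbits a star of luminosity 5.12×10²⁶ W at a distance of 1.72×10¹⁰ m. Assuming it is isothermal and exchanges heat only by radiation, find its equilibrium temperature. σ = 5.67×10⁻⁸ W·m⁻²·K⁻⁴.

First find the stellar flux at distance d: S = L/(4πd²) = 5.12×10²⁶/(4π·(1.72×10¹⁰)²) = 1.377×10⁵ W/m².
For an isothermal sphere, absorbed (1−a)S·πr² = emitted σ·4πr²·T⁴, so T⁴ = (1−a)S/(4σ).
T⁴ = 0.670·1.377×10⁵/(4·5.67×10⁻⁸) = 4.069×10¹¹ K⁴.

T ≈ 799 K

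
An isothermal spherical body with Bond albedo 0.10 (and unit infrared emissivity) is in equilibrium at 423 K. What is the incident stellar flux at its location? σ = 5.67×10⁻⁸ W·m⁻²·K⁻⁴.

S ≈ 8070 W/m²

(1−a)S·πr² = σ·4πr²·T⁴ ⇒ S = 4σT⁴/(1−a).
S = 4·5.67×10⁻⁸·3.202×10¹⁰/0.900.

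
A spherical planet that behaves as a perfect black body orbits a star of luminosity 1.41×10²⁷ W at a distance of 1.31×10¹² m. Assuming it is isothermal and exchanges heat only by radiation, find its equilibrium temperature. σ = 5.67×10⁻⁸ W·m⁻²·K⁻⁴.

First find the stellar flux at distance d: S = L/(4πd²) = 1.41×10²⁷/(4π·(1.31×10¹²)²) = 65.38 W/m².
For an isothermal sphere, absorbed (1−a)S·πr² = emitted σ·4πr²·T⁴, so T⁴ = (1−a)S/(4σ).
T⁴ = 1.00·65.38/(4·5.67×10⁻⁸) = 2.883×10⁸ K⁴.

T ≈ 130 K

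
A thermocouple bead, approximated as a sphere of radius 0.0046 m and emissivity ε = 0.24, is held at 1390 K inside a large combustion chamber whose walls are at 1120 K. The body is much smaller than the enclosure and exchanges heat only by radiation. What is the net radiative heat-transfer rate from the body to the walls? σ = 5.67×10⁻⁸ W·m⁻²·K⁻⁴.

For a small grey body in a large enclosure: P_net = εσA(T_body⁴ − T_wall⁴).
A = 4πr² = 2.659×10⁻⁴ m²; T_body⁴ − T_wall⁴ = 3.733×10¹² − 1.574×10¹² = 2.159×10¹² K⁴.
|P_net| = 0.24·5.67×10⁻⁸·2.659×10⁻⁴·2.159×10¹².

P_net ≈ 7.81 W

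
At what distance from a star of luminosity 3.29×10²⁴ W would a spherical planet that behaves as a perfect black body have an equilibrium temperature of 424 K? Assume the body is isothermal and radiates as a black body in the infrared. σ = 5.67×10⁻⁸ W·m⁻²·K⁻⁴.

d ≈ 5.98×10⁹ m

For an isothermal black-emitting sphere, (1−a)S·πr² = σ·4πr²·T⁴ ⇒ S = 4σT⁴/(1−a).
S = 4·5.67×10⁻⁸·(424)⁴/1.00 = 7330 W/m².
Flux falls as S = L/(4πd²), so d = √(L/(4πS)) = √(3.29×10²⁴/(4π·7330)).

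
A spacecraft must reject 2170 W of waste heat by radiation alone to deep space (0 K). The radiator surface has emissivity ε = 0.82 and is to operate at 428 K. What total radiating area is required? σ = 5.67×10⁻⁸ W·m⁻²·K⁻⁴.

A ≈ 1.39 m²

P = εσA T⁴ ⇒ A = P/(εσT⁴).
T⁴ = 3.356×10¹⁰ K⁴.
A = 2170/(0.82 × 5.67×10⁻⁸ × 3.356×10¹⁰).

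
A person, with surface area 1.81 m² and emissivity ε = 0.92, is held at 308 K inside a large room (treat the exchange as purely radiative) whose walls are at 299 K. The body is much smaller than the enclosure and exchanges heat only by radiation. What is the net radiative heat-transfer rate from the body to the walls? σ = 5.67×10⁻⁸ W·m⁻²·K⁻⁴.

P_net ≈ 95.0 W

For a small grey body in a large enclosure: P_net = εσA(T_body⁴ − T_wall⁴).
A = 1.81 m²; T_body⁴ − T_wall⁴ = 8.999×10⁹ − 7.993×10⁹ = 1.007×10⁹ K⁴.
|P_net| = 0.92·5.67×10⁻⁸·1.810·1.007×10⁹.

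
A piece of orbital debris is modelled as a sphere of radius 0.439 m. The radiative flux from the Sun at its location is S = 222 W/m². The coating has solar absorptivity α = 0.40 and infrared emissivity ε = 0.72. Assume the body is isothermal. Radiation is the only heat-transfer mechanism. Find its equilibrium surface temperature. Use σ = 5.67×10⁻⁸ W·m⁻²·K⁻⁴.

T ≈ 153 K

At equilibrium, absorbed power = emitted power.
Absorbing cross-section = πr² = 0.6055 m²; emitting surface = 4πr² = 2.422 m² (ratio 4).
αS·A_cross = εσ·A_surf·T⁴  ⇒  T⁴ = αS/(ε·4σ).
T⁴ = 0.400·222/(0.72·4·5.67×10⁻⁸) = 5.438×10⁸ K⁴.
T = (5.438×10⁸)^(1/4).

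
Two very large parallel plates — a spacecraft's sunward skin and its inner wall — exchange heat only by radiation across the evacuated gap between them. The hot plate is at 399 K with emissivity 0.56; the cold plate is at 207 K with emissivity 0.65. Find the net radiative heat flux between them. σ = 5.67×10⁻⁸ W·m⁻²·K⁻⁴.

q ≈ 574 W/m²

For two infinite grey parallel plates, q = σ(T₁⁴ − T₂⁴)/(1/ε₁ + 1/ε₂ − 1).
T₁⁴ − T₂⁴ = 2.534×10¹⁰ − 1.836×10⁹ = 2.351×10¹⁰ K⁴.
1/ε₁ + 1/ε₂ − 1 = 1.786 + 1.538 − 1 = 2.324.
q = 5.67×10⁻⁸ × 2.351×10¹⁰ / 2.324.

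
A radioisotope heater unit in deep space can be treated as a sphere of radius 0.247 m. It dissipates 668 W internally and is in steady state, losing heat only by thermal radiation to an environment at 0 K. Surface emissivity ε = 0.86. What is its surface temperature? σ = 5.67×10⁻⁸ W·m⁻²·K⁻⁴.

Steady state: internal power = radiated power, P = εσA T⁴.
Radiating area A = 4πr² = 0.7667 m².
T⁴ = P/(εσA) = 668/(0.86·5.67×10⁻⁸·0.7667) = 1.787×10¹⁰ K⁴.
T = (1.787×10¹⁰)^(1/4).

T ≈ 366 K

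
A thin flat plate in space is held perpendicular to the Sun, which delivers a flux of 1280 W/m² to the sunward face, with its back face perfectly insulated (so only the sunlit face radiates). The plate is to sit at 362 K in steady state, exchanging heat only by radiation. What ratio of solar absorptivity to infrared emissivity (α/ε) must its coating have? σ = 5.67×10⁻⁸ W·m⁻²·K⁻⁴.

α/ε ≈ 0.761

Balance: αS·A = εσ·1A·T⁴ ⇒ α/ε = σT⁴/S.
α/ε = 5.67×10⁻⁸·(362)⁴/1280 = 5.67×10⁻⁸·1.717×10¹⁰/1280.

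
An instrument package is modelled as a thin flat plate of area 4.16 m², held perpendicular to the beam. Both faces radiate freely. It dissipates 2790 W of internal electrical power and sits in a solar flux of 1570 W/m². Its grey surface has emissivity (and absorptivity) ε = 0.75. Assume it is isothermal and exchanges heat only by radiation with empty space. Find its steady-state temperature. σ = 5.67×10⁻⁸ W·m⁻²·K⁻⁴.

At steady state, absorbed solar power + internal power = radiated power.
Absorbed: α·S·A_cross = 0.75·1570·4.160 = 4898 W (cross-section A).
Total input = 4898 + 2790 = 7688 W.
Radiated: εσ·A_surf·T⁴ with A_surf = 2A = 8.320 m².
T⁴ = 7688/(0.75·5.67×10⁻⁸·8.320) = 2.173×10¹⁰ K⁴.

T ≈ 384 K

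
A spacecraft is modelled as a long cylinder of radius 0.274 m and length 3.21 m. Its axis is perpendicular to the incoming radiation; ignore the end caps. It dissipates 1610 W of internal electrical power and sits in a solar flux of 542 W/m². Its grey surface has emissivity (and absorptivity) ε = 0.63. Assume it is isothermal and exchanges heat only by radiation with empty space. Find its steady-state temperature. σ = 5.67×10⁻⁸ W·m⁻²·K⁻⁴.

At steady state, absorbed solar power + internal power = radiated power.
Absorbed: α·S·A_cross = 0.63·542·1.759 = 600.7 W (cross-section 2rL).
Total input = 600.7 + 1610 = 2211 W.
Radiated: εσ·A_surf·T⁴ with A_surf = 2πrL = 5.526 m².
T⁴ = 2211/(0.63·5.67×10⁻⁸·5.526) = 1.120×10¹⁰ K⁴.

T ≈ 325 K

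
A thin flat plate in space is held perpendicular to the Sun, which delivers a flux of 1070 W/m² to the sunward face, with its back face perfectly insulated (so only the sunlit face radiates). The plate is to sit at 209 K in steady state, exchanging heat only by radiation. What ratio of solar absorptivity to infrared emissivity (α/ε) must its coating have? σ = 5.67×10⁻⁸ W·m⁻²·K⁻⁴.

α/ε ≈ 0.101

Balance: αS·A = εσ·1A·T⁴ ⇒ α/ε = σT⁴/S.
α/ε = 5.67×10⁻⁸·(209)⁴/1070 = 5.67×10⁻⁸·1.908×10⁹/1070.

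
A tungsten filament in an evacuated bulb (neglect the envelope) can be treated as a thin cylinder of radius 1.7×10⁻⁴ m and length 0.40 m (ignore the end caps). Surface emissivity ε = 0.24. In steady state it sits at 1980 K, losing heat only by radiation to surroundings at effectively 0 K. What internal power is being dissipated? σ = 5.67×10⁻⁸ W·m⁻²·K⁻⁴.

P ≈ 89.4 W

Steady state: P = εσA T⁴.
A = 2πrL = 4.273×10⁻⁴ m²; T⁴ = (1980)⁴ = 1.537×10¹³ K⁴.
P = 0.24 × 5.67×10⁻⁸ × 4.273×10⁻⁴ × 1.537×10¹³.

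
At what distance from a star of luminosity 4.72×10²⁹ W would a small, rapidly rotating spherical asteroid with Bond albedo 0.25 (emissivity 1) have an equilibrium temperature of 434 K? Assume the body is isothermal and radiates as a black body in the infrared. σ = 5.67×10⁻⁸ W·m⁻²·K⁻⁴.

For an isothermal black-emitting sphere, (1−a)S·πr² = σ·4πr²·T⁴ ⇒ S = 4σT⁴/(1−a).
S = 4·5.67×10⁻⁸·(434)⁴/0.750 = 10730 W/m².
Flux falls as S = L/(4πd²), so d = √(L/(4πS)) = √(4.72×10²⁹/(4π·10730)).

d ≈ 1.87×10¹² m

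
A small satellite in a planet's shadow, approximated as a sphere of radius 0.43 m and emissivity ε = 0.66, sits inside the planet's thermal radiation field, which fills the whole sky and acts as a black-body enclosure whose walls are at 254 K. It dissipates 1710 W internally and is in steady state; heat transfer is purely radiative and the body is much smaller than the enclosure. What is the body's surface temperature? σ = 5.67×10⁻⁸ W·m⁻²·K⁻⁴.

T ≈ 393 K

For a small grey body in a large enclosure, net radiated power = εσA(T⁴ − T_w⁴).
Steady state: P = εσA(T⁴ − T_w⁴) with A = 4πr² = 2.324 m².
T⁴ = P/(εσA) + T_w⁴ = 1710/(0.66·5.67×10⁻⁸·2.324) + (254)⁴
    = 1.967×10¹⁰ + 4.162×10⁹ = 2.383×10¹⁰ K⁴.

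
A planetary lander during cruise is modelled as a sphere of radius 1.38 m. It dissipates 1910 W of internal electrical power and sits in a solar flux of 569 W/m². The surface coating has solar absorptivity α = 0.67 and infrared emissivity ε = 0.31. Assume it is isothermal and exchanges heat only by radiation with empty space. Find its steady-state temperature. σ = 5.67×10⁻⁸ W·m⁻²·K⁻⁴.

At steady state, absorbed solar power + internal power = radiated power.
Absorbed: α·S·A_cross = 0.67·569·5.983 = 2281 W (cross-section πr²).
Total input = 2281 + 1910 = 4191 W.
Radiated: εσ·A_surf·T⁴ with A_surf = 4πr² = 23.93 m².
T⁴ = 4191/(0.31·5.67×10⁻⁸·23.93) = 9.963×10⁹ K⁴.

T ≈ 316 K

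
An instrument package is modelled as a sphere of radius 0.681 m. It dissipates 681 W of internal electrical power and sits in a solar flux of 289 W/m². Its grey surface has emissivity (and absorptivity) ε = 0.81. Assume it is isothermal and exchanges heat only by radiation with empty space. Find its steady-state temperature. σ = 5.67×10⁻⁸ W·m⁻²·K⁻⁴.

T ≈ 249 K

At steady state, absorbed solar power + internal power = radiated power.
Absorbed: α·S·A_cross = 0.81·289·1.457 = 341.1 W (cross-section πr²).
Total input = 341.1 + 681 = 1022 W.
Radiated: εσ·A_surf·T⁴ with A_surf = 4πr² = 5.828 m².
T⁴ = 1022/(0.81·5.67×10⁻⁸·5.828) = 3.819×10⁹ K⁴.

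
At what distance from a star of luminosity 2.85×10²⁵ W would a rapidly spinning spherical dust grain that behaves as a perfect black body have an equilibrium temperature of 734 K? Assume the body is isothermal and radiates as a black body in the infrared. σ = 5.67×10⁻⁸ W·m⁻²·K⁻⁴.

For an isothermal black-emitting sphere, (1−a)S·πr² = σ·4πr²·T⁴ ⇒ S = 4σT⁴/(1−a).
S = 4·5.67×10⁻⁸·(734)⁴/1.00 = 65830 W/m².
Flux falls as S = L/(4πd²), so d = √(L/(4πS)) = √(2.85×10²⁵/(4π·65830)).

d ≈ 5.87×10⁹ m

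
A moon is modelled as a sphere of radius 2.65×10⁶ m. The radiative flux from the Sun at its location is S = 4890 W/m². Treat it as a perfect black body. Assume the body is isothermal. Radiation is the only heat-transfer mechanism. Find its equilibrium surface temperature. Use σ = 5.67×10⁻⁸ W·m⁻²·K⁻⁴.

T ≈ 383 K

At equilibrium, absorbed power = emitted power.
Absorbing cross-section = πr² = 2.206×10¹³ m²; emitting surface = 4πr² = 8.825×10¹³ m² (ratio 4).
S·A_cross = εσ·A_surf·T⁴  ⇒  T⁴ = S/(4σ).
T⁴ = 1.00·4890/(4·5.67×10⁻⁸) = 2.156×10¹⁰ K⁴.
T = (2.156×10¹⁰)^(1/4).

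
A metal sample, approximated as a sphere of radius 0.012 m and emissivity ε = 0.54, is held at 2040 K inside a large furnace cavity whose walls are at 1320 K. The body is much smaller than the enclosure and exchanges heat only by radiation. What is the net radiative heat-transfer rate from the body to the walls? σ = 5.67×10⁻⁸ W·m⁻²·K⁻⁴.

P_net ≈ 791 W

For a small grey body in a large enclosure: P_net = εσA(T_body⁴ − T_wall⁴).
A = 4πr² = 0.001810 m²; T_body⁴ − T_wall⁴ = 1.732×10¹³ − 3.036×10¹² = 1.428×10¹³ K⁴.
|P_net| = 0.54·5.67×10⁻⁸·0.001810·1.428×10¹³.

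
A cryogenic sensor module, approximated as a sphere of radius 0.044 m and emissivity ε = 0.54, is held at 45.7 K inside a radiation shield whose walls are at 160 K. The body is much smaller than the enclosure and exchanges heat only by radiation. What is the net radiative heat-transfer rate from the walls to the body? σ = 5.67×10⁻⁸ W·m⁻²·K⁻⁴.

P_net ≈ 0.485 W

For a small grey body in a large enclosure: P_net = εσA(T_body⁴ − T_wall⁴).
A = 4πr² = 0.02433 m²; T_body⁴ − T_wall⁴ = 4.362×10⁶ − 6.554×10⁸ = -6.510×10⁸ K⁴.
|P_net| = 0.54·5.67×10⁻⁸·0.02433·6.510×10⁸.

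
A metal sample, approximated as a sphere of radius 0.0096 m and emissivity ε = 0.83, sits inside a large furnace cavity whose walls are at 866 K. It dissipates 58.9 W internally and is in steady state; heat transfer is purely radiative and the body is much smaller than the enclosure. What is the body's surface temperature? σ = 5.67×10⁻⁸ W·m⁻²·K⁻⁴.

T ≈ 1130 K

For a small grey body in a large enclosure, net radiated power = εσA(T⁴ − T_w⁴).
Steady state: P = εσA(T⁴ − T_w⁴) with A = 4πr² = 0.001158 m².
T⁴ = P/(εσA) + T_w⁴ = 58.9/(0.83·5.67×10⁻⁸·0.001158) + (866)⁴
    = 1.081×10¹² + 5.624×10¹¹ = 1.643×10¹² K⁴.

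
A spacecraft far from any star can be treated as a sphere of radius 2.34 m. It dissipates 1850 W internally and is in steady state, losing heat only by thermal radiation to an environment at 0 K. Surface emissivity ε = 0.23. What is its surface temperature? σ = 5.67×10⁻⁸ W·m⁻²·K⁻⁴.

T ≈ 213 K

Steady state: internal power = radiated power, P = εσA T⁴.
Radiating area A = 4πr² = 68.81 m².
T⁴ = P/(εσA) = 1850/(0.23·5.67×10⁻⁸·68.81) = 2.062×10⁹ K⁴.
T = (2.062×10⁹)^(1/4).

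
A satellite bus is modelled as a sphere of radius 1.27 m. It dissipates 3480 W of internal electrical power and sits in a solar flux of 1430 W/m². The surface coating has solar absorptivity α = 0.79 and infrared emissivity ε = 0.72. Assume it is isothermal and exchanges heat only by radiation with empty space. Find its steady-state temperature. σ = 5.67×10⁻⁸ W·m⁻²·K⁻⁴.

At steady state, absorbed solar power + internal power = radiated power.
Absorbed: α·S·A_cross = 0.79·1430·5.067 = 5724 W (cross-section πr²).
Total input = 5724 + 3480 = 9204 W.
Radiated: εσ·A_surf·T⁴ with A_surf = 4πr² = 20.27 m².
T⁴ = 9204/(0.72·5.67×10⁻⁸·20.27) = 1.112×10¹⁰ K⁴.

T ≈ 325 K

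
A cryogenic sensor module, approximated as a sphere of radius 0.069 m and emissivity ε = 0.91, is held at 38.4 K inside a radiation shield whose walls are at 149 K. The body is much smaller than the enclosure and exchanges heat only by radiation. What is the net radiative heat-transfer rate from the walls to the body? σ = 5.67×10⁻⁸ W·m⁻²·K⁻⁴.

P_net ≈ 1.51 W

For a small grey body in a large enclosure: P_net = εσA(T_body⁴ − T_wall⁴).
A = 4πr² = 0.05983 m²; T_body⁴ − T_wall⁴ = 2.174×10⁶ − 4.929×10⁸ = -4.907×10⁸ K⁴.
|P_net| = 0.91·5.67×10⁻⁸·0.05983·4.907×10⁸.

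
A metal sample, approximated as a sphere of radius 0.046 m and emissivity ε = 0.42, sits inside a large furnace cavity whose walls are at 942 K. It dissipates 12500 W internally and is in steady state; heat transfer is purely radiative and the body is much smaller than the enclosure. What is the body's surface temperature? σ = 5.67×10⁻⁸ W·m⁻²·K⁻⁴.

For a small grey body in a large enclosure, net radiated power = εσA(T⁴ − T_w⁴).
Steady state: P = εσA(T⁴ − T_w⁴) with A = 4πr² = 0.02659 m².
T⁴ = P/(εσA) + T_w⁴ = 12500/(0.42·5.67×10⁻⁸·0.02659) + (942)⁴
    = 1.974×10¹³ + 7.874×10¹¹ = 2.053×10¹³ K⁴.

T ≈ 2130 K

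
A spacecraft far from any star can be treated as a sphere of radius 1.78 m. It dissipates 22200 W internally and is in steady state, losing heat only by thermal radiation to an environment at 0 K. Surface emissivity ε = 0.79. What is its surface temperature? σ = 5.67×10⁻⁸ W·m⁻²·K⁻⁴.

T ≈ 334 K

Steady state: internal power = radiated power, P = εσA T⁴.
Radiating area A = 4πr² = 39.82 m².
T⁴ = P/(εσA) = 22200/(0.79·5.67×10⁻⁸·39.82) = 1.245×10¹⁰ K⁴.
T = (1.245×10¹⁰)^(1/4).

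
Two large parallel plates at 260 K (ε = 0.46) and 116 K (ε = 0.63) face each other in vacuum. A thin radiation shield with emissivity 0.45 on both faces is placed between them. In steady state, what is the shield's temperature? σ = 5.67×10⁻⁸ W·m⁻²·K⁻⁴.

In steady state the net flux on the hot side equals that on the cold side.
σ(T₁⁴−T_s⁴)/D₁ = σ(T_s⁴−T₂⁴)/D₂, with D₁ = 1/ε₁+1/ε_s−1 = 3.396, D₂ = 1/ε_s+1/ε₂−1 = 2.810.
Solve for T_s⁴: T_s⁴ = (D₂·T₁⁴ + D₁·T₂⁴)/(D₁+D₂) = 2.168×10⁹ K⁴.

T_s ≈ 216 K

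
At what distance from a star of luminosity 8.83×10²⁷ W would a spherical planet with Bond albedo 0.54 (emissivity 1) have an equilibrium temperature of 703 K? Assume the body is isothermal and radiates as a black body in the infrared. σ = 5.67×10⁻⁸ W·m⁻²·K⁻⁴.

For an isothermal black-emitting sphere, (1−a)S·πr² = σ·4πr²·T⁴ ⇒ S = 4σT⁴/(1−a).
S = 4·5.67×10⁻⁸·(703)⁴/0.460 = 1.204×10⁵ W/m².
Flux falls as S = L/(4πd²), so d = √(L/(4πS)) = √(8.83×10²⁷/(4π·1.204×10⁵)).

d ≈ 7.64×10¹⁰ m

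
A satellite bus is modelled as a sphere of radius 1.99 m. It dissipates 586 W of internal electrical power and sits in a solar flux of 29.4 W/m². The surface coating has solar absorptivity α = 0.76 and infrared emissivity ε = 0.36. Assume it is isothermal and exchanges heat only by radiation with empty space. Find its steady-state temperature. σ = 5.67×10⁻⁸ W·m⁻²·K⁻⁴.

At steady state, absorbed solar power + internal power = radiated power.
Absorbed: α·S·A_cross = 0.76·29.4·12.44 = 278.0 W (cross-section πr²).
Total input = 278.0 + 586 = 864.0 W.
Radiated: εσ·A_surf·T⁴ with A_surf = 4πr² = 49.76 m².
T⁴ = 864.0/(0.36·5.67×10⁻⁸·49.76) = 8.506×10⁸ K⁴.

T ≈ 171 K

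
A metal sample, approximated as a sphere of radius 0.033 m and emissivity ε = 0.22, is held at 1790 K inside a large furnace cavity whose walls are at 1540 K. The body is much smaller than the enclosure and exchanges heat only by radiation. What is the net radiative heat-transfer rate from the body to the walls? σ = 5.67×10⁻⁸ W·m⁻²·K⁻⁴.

For a small grey body in a large enclosure: P_net = εσA(T_body⁴ − T_wall⁴).
A = 4πr² = 0.01368 m²; T_body⁴ − T_wall⁴ = 1.027×10¹³ − 5.624×10¹² = 4.642×10¹² K⁴.
|P_net| = 0.22·5.67×10⁻⁸·0.01368·4.642×10¹².

P_net ≈ 792 W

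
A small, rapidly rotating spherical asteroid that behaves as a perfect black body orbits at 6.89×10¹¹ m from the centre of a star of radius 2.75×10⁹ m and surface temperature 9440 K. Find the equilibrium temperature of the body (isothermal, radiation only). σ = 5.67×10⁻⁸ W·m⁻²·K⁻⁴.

The star's surface emits σT_*⁴; at distance d the flux is S = σT_*⁴(R_*/d)².
S = 5.67×10⁻⁸·(9440)⁴·(2.75×10⁹/6.89×10¹¹)² = 7173 W/m².
For an isothermal sphere T⁴ = (1−a)S/(4σ) = 3.163×10¹⁰ K⁴.

T ≈ 422 K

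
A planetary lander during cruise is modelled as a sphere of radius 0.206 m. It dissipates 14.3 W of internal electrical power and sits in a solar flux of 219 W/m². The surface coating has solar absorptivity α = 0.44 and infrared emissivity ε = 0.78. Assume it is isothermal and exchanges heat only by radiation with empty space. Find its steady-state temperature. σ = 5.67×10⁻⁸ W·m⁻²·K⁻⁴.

T ≈ 184 K

At steady state, absorbed solar power + internal power = radiated power.
Absorbed: α·S·A_cross = 0.44·219·0.1333 = 12.85 W (cross-section πr²).
Total input = 12.85 + 14.3 = 27.15 W.
Radiated: εσ·A_surf·T⁴ with A_surf = 4πr² = 0.5333 m².
T⁴ = 27.15/(0.78·5.67×10⁻⁸·0.5333) = 1.151×10⁹ K⁴.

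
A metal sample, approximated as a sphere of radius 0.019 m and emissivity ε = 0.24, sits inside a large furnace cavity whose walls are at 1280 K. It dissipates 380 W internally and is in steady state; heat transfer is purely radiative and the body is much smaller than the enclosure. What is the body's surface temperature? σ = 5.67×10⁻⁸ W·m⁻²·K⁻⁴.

T ≈ 1720 K

For a small grey body in a large enclosure, net radiated power = εσA(T⁴ − T_w⁴).
Steady state: P = εσA(T⁴ − T_w⁴) with A = 4πr² = 0.004536 m².
T⁴ = P/(εσA) + T_w⁴ = 380/(0.24·5.67×10⁻⁸·0.004536) + (1280)⁴
    = 6.156×10¹² + 2.684×10¹² = 8.840×10¹² K⁴.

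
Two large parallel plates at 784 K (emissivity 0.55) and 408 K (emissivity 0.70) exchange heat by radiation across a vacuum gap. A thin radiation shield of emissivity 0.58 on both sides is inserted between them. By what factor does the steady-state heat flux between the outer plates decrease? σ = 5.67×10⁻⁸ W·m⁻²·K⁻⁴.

factor ≈ 2.09

Without shield: q₀ = σΔ(T⁴)/(1/ε₁+1/ε₂−1) with denominator 2.247.
With shield the two gaps are in series; the resistances add: (1/ε₁+1/ε_s−1)+(1/ε_s+1/ε₂−1) = 2.542+2.153 = 4.695.
Heat-flux ratio q₀/q = 4.695/2.247.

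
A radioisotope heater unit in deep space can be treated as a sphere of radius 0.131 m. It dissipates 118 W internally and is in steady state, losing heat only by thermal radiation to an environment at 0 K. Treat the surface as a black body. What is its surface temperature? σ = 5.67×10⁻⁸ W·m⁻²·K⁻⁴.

T ≈ 313 K

Steady state: internal power = radiated power, P = εσA T⁴.
Radiating area A = 4πr² = 0.2157 m².
T⁴ = P/(εσA) = 118/(1.0·5.67×10⁻⁸·0.2157) = 9.650×10⁹ K⁴.
T = (9.650×10⁹)^(1/4).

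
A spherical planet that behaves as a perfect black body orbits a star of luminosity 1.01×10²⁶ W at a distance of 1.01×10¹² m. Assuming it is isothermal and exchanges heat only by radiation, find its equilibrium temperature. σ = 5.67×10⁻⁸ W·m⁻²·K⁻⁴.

First find the stellar flux at distance d: S = L/(4πd²) = 1.01×10²⁶/(4π·(1.01×10¹²)²) = 7.879 W/m².
For an isothermal sphere, absorbed (1−a)S·πr² = emitted σ·4πr²·T⁴, so T⁴ = (1−a)S/(4σ).
T⁴ = 1.00·7.879/(4·5.67×10⁻⁸) = 3.474×10⁷ K⁴.

T ≈ 76.8 K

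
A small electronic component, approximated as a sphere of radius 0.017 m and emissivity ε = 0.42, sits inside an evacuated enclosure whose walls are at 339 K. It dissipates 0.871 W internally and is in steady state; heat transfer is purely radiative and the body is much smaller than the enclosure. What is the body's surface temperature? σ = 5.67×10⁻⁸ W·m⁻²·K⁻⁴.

For a small grey body in a large enclosure, net radiated power = εσA(T⁴ − T_w⁴).
Steady state: P = εσA(T⁴ − T_w⁴) with A = 4πr² = 0.003632 m².
T⁴ = P/(εσA) + T_w⁴ = 0.871/(0.42·5.67×10⁻⁸·0.003632) + (339)⁴
    = 1.007×10¹⁰ + 1.321×10¹⁰ = 2.328×10¹⁰ K⁴.

T ≈ 391 K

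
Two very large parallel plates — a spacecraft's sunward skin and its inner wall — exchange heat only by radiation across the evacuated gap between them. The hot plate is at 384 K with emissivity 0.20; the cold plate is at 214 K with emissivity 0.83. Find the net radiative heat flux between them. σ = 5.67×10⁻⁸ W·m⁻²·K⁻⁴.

q ≈ 214 W/m²

For two infinite grey parallel plates, q = σ(T₁⁴ − T₂⁴)/(1/ε₁ + 1/ε₂ − 1).
T₁⁴ − T₂⁴ = 2.174×10¹⁰ − 2.097×10⁹ = 1.965×10¹⁰ K⁴.
1/ε₁ + 1/ε₂ − 1 = 5.000 + 1.205 − 1 = 5.205.
q = 5.67×10⁻⁸ × 1.965×10¹⁰ / 5.205.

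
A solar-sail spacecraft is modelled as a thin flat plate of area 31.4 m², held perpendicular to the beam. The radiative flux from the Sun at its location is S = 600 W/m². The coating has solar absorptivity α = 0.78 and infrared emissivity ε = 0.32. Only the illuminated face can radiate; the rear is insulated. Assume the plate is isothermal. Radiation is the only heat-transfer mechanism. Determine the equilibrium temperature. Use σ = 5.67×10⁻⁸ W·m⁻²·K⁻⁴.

T ≈ 401 K

At equilibrium, absorbed power = emitted power.
Absorbing cross-section = A = 31.40 m²; emitting surface = A = 31.40 m² (ratio 1).
αS·A_cross = εσ·A_surf·T⁴  ⇒  T⁴ = αS/(ε·1σ).
T⁴ = 0.780·600/(0.32·1·5.67×10⁻⁸) = 2.579×10¹⁰ K⁴.
T = (2.579×10¹⁰)^(1/4).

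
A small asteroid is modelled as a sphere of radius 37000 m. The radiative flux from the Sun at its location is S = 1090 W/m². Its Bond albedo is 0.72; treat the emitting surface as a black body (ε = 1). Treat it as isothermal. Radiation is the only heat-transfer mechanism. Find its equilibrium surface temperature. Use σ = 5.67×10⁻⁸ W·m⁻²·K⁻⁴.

T ≈ 192 K

At equilibrium, absorbed power = emitted power.
Absorbing cross-section = πr² = 4.301×10⁹ m²; emitting surface = 4πr² = 1.720×10¹⁰ m² (ratio 4).
(1−a)S·A_cross = εσ·A_surf·T⁴  ⇒  T⁴ = (1−a)S/(4σ).
T⁴ = 0.280·1090/(4·5.67×10⁻⁸) = 1.346×10⁹ K⁴.
T = (1.346×10⁹)^(1/4).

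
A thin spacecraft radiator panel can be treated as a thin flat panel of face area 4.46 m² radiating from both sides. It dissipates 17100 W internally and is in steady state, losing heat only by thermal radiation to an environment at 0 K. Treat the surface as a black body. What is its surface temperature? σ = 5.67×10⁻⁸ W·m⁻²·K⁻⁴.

T ≈ 429 K

Steady state: internal power = radiated power, P = εσA T⁴.
Radiating area A = 2·4.46 = 8.920 m².
T⁴ = P/(εσA) = 17100/(1.0·5.67×10⁻⁸·8.920) = 3.381×10¹⁰ K⁴.
T = (3.381×10¹⁰)^(1/4).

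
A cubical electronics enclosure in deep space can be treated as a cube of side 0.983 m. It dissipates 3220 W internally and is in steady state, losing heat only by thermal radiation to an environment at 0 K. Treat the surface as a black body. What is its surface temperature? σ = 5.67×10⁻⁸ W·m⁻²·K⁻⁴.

Steady state: internal power = radiated power, P = εσA T⁴.
Radiating area A = 6L² = 5.798 m².
T⁴ = P/(εσA) = 3220/(1.0·5.67×10⁻⁸·5.798) = 9.795×10⁹ K⁴.
T = (9.795×10⁹)^(1/4).

T ≈ 315 K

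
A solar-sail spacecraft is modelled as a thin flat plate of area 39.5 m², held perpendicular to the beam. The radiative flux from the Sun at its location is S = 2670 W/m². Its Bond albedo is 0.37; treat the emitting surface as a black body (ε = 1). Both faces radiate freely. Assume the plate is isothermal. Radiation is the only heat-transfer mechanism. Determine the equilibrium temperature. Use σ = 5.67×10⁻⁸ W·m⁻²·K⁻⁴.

At equilibrium, absorbed power = emitted power.
Absorbing cross-section = A = 39.50 m²; emitting surface = 2A = 79.00 m² (ratio 2).
(1−a)S·A_cross = εσ·A_surf·T⁴  ⇒  T⁴ = (1−a)S/(2σ).
T⁴ = 0.630·2670/(2·5.67×10⁻⁸) = 1.483×10¹⁰ K⁴.
T = (1.483×10¹⁰)^(1/4).

T ≈ 349 K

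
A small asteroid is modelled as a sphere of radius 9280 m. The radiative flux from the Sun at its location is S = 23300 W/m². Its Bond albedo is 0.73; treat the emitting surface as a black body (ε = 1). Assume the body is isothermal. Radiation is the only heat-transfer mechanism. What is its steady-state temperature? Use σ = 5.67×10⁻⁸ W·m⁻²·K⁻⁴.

T ≈ 408 K

At equilibrium, absorbed power = emitted power.
Absorbing cross-section = πr² = 2.705×10⁸ m²; emitting surface = 4πr² = 1.082×10⁹ m² (ratio 4).
(1−a)S·A_cross = εσ·A_surf·T⁴  ⇒  T⁴ = (1−a)S/(4σ).
T⁴ = 0.270·23300/(4·5.67×10⁻⁸) = 2.774×10¹⁰ K⁴.
T = (2.774×10¹⁰)^(1/4).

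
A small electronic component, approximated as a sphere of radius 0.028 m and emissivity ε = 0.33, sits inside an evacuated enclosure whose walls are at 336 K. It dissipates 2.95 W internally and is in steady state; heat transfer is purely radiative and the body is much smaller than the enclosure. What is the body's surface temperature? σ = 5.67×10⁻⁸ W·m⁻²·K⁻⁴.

For a small grey body in a large enclosure, net radiated power = εσA(T⁴ − T_w⁴).
Steady state: P = εσA(T⁴ − T_w⁴) with A = 4πr² = 0.009852 m².
T⁴ = P/(εσA) + T_w⁴ = 2.95/(0.33·5.67×10⁻⁸·0.009852) + (336)⁴
    = 1.600×10¹⁰ + 1.275×10¹⁰ = 2.875×10¹⁰ K⁴.

T ≈ 412 K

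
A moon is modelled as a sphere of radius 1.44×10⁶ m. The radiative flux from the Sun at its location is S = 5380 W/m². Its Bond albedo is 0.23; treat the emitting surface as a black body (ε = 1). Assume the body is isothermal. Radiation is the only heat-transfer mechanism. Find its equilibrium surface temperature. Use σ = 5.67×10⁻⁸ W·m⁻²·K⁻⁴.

At equilibrium, absorbed power = emitted power.
Absorbing cross-section = πr² = 6.514×10¹² m²; emitting surface = 4πr² = 2.606×10¹³ m² (ratio 4).
(1−a)S·A_cross = εσ·A_surf·T⁴  ⇒  T⁴ = (1−a)S/(4σ).
T⁴ = 0.770·5380/(4·5.67×10⁻⁸) = 1.827×10¹⁰ K⁴.
T = (1.827×10¹⁰)^(1/4).

T ≈ 368 K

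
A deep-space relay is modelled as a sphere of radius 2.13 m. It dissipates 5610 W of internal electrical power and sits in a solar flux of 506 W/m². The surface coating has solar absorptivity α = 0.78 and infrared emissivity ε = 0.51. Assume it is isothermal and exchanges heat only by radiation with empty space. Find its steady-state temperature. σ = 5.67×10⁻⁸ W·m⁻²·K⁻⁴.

At steady state, absorbed solar power + internal power = radiated power.
Absorbed: α·S·A_cross = 0.78·506·14.25 = 5625 W (cross-section πr²).
Total input = 5625 + 5610 = 11240 W.
Radiated: εσ·A_surf·T⁴ with A_surf = 4πr² = 57.01 m².
T⁴ = 11240/(0.51·5.67×10⁻⁸·57.01) = 6.815×10⁹ K⁴.

T ≈ 287 K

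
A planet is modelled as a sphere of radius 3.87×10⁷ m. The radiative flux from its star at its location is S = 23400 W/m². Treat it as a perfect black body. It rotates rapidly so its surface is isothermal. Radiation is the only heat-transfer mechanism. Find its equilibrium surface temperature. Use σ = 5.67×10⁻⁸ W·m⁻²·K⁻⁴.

T ≈ 567 K

At equilibrium, absorbed power = emitted power.
Absorbing cross-section = πr² = 4.705×10¹⁵ m²; emitting surface = 4πr² = 1.882×10¹⁶ m² (ratio 4).
S·A_cross = εσ·A_surf·T⁴  ⇒  T⁴ = S/(4σ).
T⁴ = 1.00·23400/(4·5.67×10⁻⁸) = 1.032×10¹¹ K⁴.
T = (1.032×10¹¹)^(1/4).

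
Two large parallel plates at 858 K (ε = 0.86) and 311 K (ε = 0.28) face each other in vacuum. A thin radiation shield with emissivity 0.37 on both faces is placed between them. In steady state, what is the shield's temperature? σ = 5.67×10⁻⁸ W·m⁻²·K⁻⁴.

In steady state the net flux on the hot side equals that on the cold side.
σ(T₁⁴−T_s⁴)/D₁ = σ(T_s⁴−T₂⁴)/D₂, with D₁ = 1/ε₁+1/ε_s−1 = 2.865, D₂ = 1/ε_s+1/ε₂−1 = 5.274.
Solve for T_s⁴: T_s⁴ = (D₂·T₁⁴ + D₁·T₂⁴)/(D₁+D₂) = 3.544×10¹¹ K⁴.

T_s ≈ 772 K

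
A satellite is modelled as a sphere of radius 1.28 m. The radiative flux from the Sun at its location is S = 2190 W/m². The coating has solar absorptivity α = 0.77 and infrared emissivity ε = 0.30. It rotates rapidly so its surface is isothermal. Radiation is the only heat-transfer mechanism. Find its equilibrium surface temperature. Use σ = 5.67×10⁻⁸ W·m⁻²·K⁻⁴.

T ≈ 397 K

At equilibrium, absorbed power = emitted power.
Absorbing cross-section = πr² = 5.147 m²; emitting surface = 4πr² = 20.59 m² (ratio 4).
αS·A_cross = εσ·A_surf·T⁴  ⇒  T⁴ = αS/(ε·4σ).
T⁴ = 0.770·2190/(0.30·4·5.67×10⁻⁸) = 2.478×10¹⁰ K⁴.
T = (2.478×10¹⁰)^(1/4).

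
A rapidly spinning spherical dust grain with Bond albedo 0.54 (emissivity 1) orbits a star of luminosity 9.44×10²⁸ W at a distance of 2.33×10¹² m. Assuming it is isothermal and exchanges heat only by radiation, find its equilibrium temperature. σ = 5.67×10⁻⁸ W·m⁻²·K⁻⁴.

T ≈ 230 K

First find the stellar flux at distance d: S = L/(4πd²) = 9.44×10²⁸/(4π·(2.33×10¹²)²) = 1384 W/m².
For an isothermal sphere, absorbed (1−a)S·πr² = emitted σ·4πr²·T⁴, so T⁴ = (1−a)S/(4σ).
T⁴ = 0.460·1384/(4·5.67×10⁻⁸) = 2.807×10⁹ K⁴.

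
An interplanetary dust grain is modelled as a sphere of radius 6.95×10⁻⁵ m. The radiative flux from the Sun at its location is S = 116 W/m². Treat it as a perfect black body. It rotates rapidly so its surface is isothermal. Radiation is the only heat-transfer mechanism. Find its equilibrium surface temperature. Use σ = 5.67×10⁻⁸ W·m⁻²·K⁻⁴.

T ≈ 150 K

At equilibrium, absorbed power = emitted power.
Absorbing cross-section = πr² = 1.517×10⁻⁸ m²; emitting surface = 4πr² = 6.070×10⁻⁸ m² (ratio 4).
S·A_cross = εσ·A_surf·T⁴  ⇒  T⁴ = S/(4σ).
T⁴ = 1.00·116/(4·5.67×10⁻⁸) = 5.115×10⁸ K⁴.
T = (5.115×10⁸)^(1/4).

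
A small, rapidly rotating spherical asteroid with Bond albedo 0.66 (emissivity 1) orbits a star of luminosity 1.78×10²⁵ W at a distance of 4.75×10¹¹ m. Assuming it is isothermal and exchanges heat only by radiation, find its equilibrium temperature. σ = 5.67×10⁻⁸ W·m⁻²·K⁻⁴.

First find the stellar flux at distance d: S = L/(4πd²) = 1.78×10²⁵/(4π·(4.75×10¹¹)²) = 6.278 W/m².
For an isothermal sphere, absorbed (1−a)S·πr² = emitted σ·4πr²·T⁴, so T⁴ = (1−a)S/(4σ).
T⁴ = 0.340·6.278/(4·5.67×10⁻⁸) = 9.411×10⁶ K⁴.

T ≈ 55.4 K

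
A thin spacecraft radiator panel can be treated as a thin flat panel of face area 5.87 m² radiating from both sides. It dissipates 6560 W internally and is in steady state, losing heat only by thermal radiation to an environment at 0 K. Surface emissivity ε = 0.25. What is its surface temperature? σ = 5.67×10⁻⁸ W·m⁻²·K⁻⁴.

Steady state: internal power = radiated power, P = εσA T⁴.
Radiating area A = 2·5.87 = 11.74 m².
T⁴ = P/(εσA) = 6560/(0.25·5.67×10⁻⁸·11.74) = 3.942×10¹⁰ K⁴.
T = (3.942×10¹⁰)^(1/4).

T ≈ 446 K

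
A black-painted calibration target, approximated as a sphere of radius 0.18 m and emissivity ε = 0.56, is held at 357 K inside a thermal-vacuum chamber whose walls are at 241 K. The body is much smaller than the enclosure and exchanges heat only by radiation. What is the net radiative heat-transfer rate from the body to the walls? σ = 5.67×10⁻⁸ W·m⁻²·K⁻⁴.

P_net ≈ 166 W

For a small grey body in a large enclosure: P_net = εσA(T_body⁴ − T_wall⁴).
A = 4πr² = 0.4072 m²; T_body⁴ − T_wall⁴ = 1.624×10¹⁰ − 3.373×10⁹ = 1.287×10¹⁰ K⁴.
|P_net| = 0.56·5.67×10⁻⁸·0.4072·1.287×10¹⁰.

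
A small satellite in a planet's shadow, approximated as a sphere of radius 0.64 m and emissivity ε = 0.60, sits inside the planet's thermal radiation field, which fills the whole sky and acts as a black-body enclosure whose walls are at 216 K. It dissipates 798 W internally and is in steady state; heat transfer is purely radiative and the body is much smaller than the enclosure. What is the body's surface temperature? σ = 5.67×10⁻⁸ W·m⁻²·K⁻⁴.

T ≈ 286 K

For a small grey body in a large enclosure, net radiated power = εσA(T⁴ − T_w⁴).
Steady state: P = εσA(T⁴ − T_w⁴) with A = 4πr² = 5.147 m².
T⁴ = P/(εσA) + T_w⁴ = 798/(0.60·5.67×10⁻⁸·5.147) + (216)⁴
    = 4.557×10⁹ + 2.177×10⁹ = 6.734×10⁹ K⁴.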